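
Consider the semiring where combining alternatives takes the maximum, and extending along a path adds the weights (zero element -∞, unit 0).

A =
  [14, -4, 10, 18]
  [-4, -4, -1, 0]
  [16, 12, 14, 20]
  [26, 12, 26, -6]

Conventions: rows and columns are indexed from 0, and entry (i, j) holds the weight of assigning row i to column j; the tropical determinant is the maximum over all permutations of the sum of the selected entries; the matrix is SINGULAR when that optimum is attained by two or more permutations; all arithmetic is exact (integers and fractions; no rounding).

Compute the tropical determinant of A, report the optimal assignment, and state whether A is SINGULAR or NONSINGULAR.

σ = (0, 1, 2, 3): 14 + (-4) + 14 + (-6) = 18
σ = (0, 1, 3, 2): 14 + (-4) + 20 + 26 = 56
σ = (0, 2, 1, 3): 14 + (-1) + 12 + (-6) = 19
σ = (0, 2, 3, 1): 14 + (-1) + 20 + 12 = 45
σ = (0, 3, 1, 2): 14 + 0 + 12 + 26 = 52
σ = (0, 3, 2, 1): 14 + 0 + 14 + 12 = 40
σ = (1, 0, 2, 3): (-4) + (-4) + 14 + (-6) = 0
σ = (1, 0, 3, 2): (-4) + (-4) + 20 + 26 = 38
σ = (1, 2, 0, 3): (-4) + (-1) + 16 + (-6) = 5
σ = (1, 2, 3, 0): (-4) + (-1) + 20 + 26 = 41
σ = (1, 3, 0, 2): (-4) + 0 + 16 + 26 = 38
σ = (1, 3, 2, 0): (-4) + 0 + 14 + 26 = 36
σ = (2, 0, 1, 3): 10 + (-4) + 12 + (-6) = 12
σ = (2, 0, 3, 1): 10 + (-4) + 20 + 12 = 38
σ = (2, 1, 0, 3): 10 + (-4) + 16 + (-6) = 16
σ = (2, 1, 3, 0): 10 + (-4) + 20 + 26 = 52
σ = (2, 3, 0, 1): 10 + 0 + 16 + 12 = 38
σ = (2, 3, 1, 0): 10 + 0 + 12 + 26 = 48
σ = (3, 0, 1, 2): 18 + (-4) + 12 + 26 = 52
σ = (3, 0, 2, 1): 18 + (-4) + 14 + 12 = 40
σ = (3, 1, 0, 2): 18 + (-4) + 16 + 26 = 56
σ = (3, 1, 2, 0): 18 + (-4) + 14 + 26 = 54
σ = (3, 2, 0, 1): 18 + (-1) + 16 + 12 = 45
σ = (3, 2, 1, 0): 18 + (-1) + 12 + 26 = 55
Optimal value attained by: σ = (0, 1, 3, 2).
Answer: det⊕(A) = 56; verdict: SINGULAR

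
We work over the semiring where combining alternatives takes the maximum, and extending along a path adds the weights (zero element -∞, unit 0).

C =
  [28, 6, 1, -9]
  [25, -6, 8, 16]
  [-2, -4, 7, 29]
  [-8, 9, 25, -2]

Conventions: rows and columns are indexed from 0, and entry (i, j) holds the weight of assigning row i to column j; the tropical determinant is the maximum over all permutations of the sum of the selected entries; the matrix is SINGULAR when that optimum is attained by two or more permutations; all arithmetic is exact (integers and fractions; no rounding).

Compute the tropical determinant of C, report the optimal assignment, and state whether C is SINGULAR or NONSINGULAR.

σ = (0, 1, 2, 3): 28 + (-6) + 7 + (-2) = 27
σ = (0, 1, 3, 2): 28 + (-6) + 29 + 25 = 76
σ = (0, 2, 1, 3): 28 + 8 + (-4) + (-2) = 30
σ = (0, 2, 3, 1): 28 + 8 + 29 + 9 = 74
σ = (0, 3, 1, 2): 28 + 16 + (-4) + 25 = 65
σ = (0, 3, 2, 1): 28 + 16 + 7 + 9 = 60
σ = (1, 0, 2, 3): 6 + 25 + 7 + (-2) = 36
σ = (1, 0, 3, 2): 6 + 25 + 29 + 25 = 85
σ = (1, 2, 0, 3): 6 + 8 + (-2) + (-2) = 10
σ = (1, 2, 3, 0): 6 + 8 + 29 + (-8) = 35
σ = (1, 3, 0, 2): 6 + 16 + (-2) + 25 = 45
σ = (1, 3, 2, 0): 6 + 16 + 7 + (-8) = 21
σ = (2, 0, 1, 3): 1 + 25 + (-4) + (-2) = 20
σ = (2, 0, 3, 1): 1 + 25 + 29 + 9 = 64
σ = (2, 1, 0, 3): 1 + (-6) + (-2) + (-2) = -9
σ = (2, 1, 3, 0): 1 + (-6) + 29 + (-8) = 16
σ = (2, 3, 0, 1): 1 + 16 + (-2) + 9 = 24
σ = (2, 3, 1, 0): 1 + 16 + (-4) + (-8) = 5
σ = (3, 0, 1, 2): (-9) + 25 + (-4) + 25 = 37
σ = (3, 0, 2, 1): (-9) + 25 + 7 + 9 = 32
σ = (3, 1, 0, 2): (-9) + (-6) + (-2) + 25 = 8
σ = (3, 1, 2, 0): (-9) + (-6) + 7 + (-8) = -16
σ = (3, 2, 0, 1): (-9) + 8 + (-2) + 9 = 6
σ = (3, 2, 1, 0): (-9) + 8 + (-4) + (-8) = -13
Optimal value attained by: σ = (1, 0, 3, 2).
Answer: det⊕(C) = 85; verdict: NONSINGULAR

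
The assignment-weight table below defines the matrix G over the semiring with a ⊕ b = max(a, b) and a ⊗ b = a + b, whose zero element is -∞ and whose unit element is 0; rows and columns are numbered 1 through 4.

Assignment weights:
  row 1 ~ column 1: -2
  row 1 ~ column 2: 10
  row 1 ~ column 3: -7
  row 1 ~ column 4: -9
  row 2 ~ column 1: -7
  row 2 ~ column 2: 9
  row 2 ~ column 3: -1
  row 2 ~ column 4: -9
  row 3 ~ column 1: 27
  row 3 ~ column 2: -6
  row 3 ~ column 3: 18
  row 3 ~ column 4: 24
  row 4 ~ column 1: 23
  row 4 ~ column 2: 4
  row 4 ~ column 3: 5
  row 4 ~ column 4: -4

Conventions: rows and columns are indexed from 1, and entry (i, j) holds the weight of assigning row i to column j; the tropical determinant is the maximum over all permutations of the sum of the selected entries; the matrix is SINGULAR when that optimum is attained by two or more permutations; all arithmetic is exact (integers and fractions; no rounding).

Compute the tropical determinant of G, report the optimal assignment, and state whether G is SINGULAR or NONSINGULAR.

σ = (1, 2, 3, 4): (-2) + 9 + 18 + (-4) = 21
σ = (1, 2, 4, 3): (-2) + 9 + 24 + 5 = 36
σ = (1, 3, 2, 4): (-2) + (-1) + (-6) + (-4) = -13
σ = (1, 3, 4, 2): (-2) + (-1) + 24 + 4 = 25
σ = (1, 4, 2, 3): (-2) + (-9) + (-6) + 5 = -12
σ = (1, 4, 3, 2): (-2) + (-9) + 18 + 4 = 11
σ = (2, 1, 3, 4): 10 + (-7) + 18 + (-4) = 17
σ = (2, 1, 4, 3): 10 + (-7) + 24 + 5 = 32
σ = (2, 3, 1, 4): 10 + (-1) + 27 + (-4) = 32
σ = (2, 3, 4, 1): 10 + (-1) + 24 + 23 = 56
σ = (2, 4, 1, 3): 10 + (-9) + 27 + 5 = 33
σ = (2, 4, 3, 1): 10 + (-9) + 18 + 23 = 42
σ = (3, 1, 2, 4): (-7) + (-7) + (-6) + (-4) = -24
σ = (3, 1, 4, 2): (-7) + (-7) + 24 + 4 = 14
σ = (3, 2, 1, 4): (-7) + 9 + 27 + (-4) = 25
σ = (3, 2, 4, 1): (-7) + 9 + 24 + 23 = 49
σ = (3, 4, 1, 2): (-7) + (-9) + 27 + 4 = 15
σ = (3, 4, 2, 1): (-7) + (-9) + (-6) + 23 = 1
σ = (4, 1, 2, 3): (-9) + (-7) + (-6) + 5 = -17
σ = (4, 1, 3, 2): (-9) + (-7) + 18 + 4 = 6
σ = (4, 2, 1, 3): (-9) + 9 + 27 + 5 = 32
σ = (4, 2, 3, 1): (-9) + 9 + 18 + 23 = 41
σ = (4, 3, 1, 2): (-9) + (-1) + 27 + 4 = 21
σ = (4, 3, 2, 1): (-9) + (-1) + (-6) + 23 = 7
Optimal value attained by: σ = (2, 3, 4, 1).
Answer: det⊕(G) = 56; verdict: NONSINGULAR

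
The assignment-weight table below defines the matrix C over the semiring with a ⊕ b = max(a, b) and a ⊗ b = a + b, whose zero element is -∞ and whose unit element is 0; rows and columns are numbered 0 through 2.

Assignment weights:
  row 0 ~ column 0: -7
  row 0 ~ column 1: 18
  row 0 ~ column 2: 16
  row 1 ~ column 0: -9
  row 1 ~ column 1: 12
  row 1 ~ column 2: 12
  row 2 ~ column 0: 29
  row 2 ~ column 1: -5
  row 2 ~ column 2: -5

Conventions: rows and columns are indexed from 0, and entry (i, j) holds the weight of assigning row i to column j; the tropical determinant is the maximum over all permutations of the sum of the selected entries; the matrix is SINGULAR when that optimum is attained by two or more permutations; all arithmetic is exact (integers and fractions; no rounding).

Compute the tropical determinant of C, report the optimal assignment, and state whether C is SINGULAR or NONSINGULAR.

σ = (0, 1, 2): (-7) + 12 + (-5) = 0
σ = (0, 2, 1): (-7) + 12 + (-5) = 0
σ = (1, 0, 2): 18 + (-9) + (-5) = 4
σ = (1, 2, 0): 18 + 12 + 29 = 59
σ = (2, 0, 1): 16 + (-9) + (-5) = 2
σ = (2, 1, 0): 16 + 12 + 29 = 57
Optimal value attained by: σ = (1, 2, 0).
Answer: det⊕(C) = 59; verdict: NONSINGULAR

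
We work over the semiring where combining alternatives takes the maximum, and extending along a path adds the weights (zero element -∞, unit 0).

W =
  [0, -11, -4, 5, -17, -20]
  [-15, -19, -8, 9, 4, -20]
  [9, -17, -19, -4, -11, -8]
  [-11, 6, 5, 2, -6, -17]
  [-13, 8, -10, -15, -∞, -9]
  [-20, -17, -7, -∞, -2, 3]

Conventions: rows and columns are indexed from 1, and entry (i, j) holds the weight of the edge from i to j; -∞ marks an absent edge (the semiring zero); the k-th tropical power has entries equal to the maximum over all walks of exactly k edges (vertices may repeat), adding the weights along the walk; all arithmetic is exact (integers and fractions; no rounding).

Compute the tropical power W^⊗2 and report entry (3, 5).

W^⊗2:
  [5, 11, 10, 7, -1, -12]
  [1, 15, 14, 11, 3, -5]
  [9, 2, 5, 14, -8, -5]
  [14, 8, 7, 15, 10, -3]
  [-1, -9, 0, 17, 12, -6]
  [2, 6, -4, -8, 1, 6]
Key observation: the optimum is the walk 3->1->5, with weight 9 + (-17) = -8.
Optimal value attained by: walk 3->1->5.
Answer: (W^⊗2)[3][5] = -8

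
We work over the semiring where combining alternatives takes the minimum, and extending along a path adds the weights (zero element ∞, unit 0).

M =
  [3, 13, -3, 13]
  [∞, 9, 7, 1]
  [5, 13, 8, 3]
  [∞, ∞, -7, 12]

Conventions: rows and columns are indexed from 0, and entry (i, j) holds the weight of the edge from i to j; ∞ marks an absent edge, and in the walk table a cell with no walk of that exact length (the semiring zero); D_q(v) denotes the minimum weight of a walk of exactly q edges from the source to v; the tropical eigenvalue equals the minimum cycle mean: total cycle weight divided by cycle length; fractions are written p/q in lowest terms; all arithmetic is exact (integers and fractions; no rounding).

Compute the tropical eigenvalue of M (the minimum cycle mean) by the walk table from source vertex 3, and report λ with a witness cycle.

q=0: [∞, ∞, ∞, 0]
q=1: [∞, ∞, -7, 12]
q=2: [-2, 6, 1, -4]
q=3: [1, 11, -11, 4]
q=4: [-6, 2, -3, -8]
Optimal cycle mean attained by: cycle 2->3->2, total 3 + (-7), length 2.
Answer: λ = -2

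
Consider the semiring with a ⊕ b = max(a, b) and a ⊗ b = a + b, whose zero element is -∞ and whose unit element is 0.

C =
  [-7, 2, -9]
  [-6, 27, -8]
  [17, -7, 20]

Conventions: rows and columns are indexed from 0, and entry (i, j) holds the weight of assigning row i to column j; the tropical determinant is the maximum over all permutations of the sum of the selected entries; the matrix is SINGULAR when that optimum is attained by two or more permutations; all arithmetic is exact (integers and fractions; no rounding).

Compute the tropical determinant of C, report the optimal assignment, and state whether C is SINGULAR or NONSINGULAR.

σ = (0, 1, 2): (-7) + 27 + 20 = 40
σ = (0, 2, 1): (-7) + (-8) + (-7) = -22
σ = (1, 0, 2): 2 + (-6) + 20 = 16
σ = (1, 2, 0): 2 + (-8) + 17 = 11
σ = (2, 0, 1): (-9) + (-6) + (-7) = -22
σ = (2, 1, 0): (-9) + 27 + 17 = 35
Optimal value attained by: σ = (0, 1, 2).
Answer: det⊕(C) = 40; verdict: NONSINGULAR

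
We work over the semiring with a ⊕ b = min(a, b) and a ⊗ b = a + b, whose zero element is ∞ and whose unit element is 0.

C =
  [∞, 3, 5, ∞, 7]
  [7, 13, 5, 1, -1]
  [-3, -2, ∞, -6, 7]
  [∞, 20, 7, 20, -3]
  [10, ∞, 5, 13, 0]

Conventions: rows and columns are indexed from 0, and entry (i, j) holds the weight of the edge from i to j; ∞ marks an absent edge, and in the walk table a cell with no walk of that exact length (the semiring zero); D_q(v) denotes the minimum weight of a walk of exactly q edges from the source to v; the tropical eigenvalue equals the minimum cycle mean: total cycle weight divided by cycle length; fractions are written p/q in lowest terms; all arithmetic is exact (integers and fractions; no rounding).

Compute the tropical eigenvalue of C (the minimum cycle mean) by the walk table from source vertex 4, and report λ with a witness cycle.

q=0: [∞, ∞, ∞, ∞, 0]
q=1: [10, ∞, 5, 13, 0]
q=2: [2, 3, 5, -1, 0]
q=3: [2, 3, 5, -1, -4]
q=4: [2, 3, 1, -1, -4]
q=5: [-2, -1, 1, -5, -4]
Optimal cycle mean attained by: cycle 2->3->4->2, total (-6) + (-3) + 5, length 3.
Answer: λ = -4/3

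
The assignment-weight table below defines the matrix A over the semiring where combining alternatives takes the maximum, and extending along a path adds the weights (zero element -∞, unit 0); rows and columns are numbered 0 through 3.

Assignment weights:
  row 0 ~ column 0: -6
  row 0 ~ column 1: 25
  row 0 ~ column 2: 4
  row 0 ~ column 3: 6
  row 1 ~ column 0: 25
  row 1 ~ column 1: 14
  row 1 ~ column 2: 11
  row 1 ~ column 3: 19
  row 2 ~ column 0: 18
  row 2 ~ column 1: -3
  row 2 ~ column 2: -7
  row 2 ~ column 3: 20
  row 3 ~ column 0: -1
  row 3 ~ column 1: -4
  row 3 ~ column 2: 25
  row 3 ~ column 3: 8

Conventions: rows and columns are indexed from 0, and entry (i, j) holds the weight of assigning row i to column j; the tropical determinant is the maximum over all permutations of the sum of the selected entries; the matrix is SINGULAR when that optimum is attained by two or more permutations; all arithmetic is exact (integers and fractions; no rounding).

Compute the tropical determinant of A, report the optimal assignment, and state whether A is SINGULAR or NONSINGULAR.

σ = (0, 1, 2, 3): (-6) + 14 + (-7) + 8 = 9
σ = (0, 1, 3, 2): (-6) + 14 + 20 + 25 = 53
σ = (0, 2, 1, 3): (-6) + 11 + (-3) + 8 = 10
σ = (0, 2, 3, 1): (-6) + 11 + 20 + (-4) = 21
σ = (0, 3, 1, 2): (-6) + 19 + (-3) + 25 = 35
σ = (0, 3, 2, 1): (-6) + 19 + (-7) + (-4) = 2
σ = (1, 0, 2, 3): 25 + 25 + (-7) + 8 = 51
σ = (1, 0, 3, 2): 25 + 25 + 20 + 25 = 95
σ = (1, 2, 0, 3): 25 + 11 + 18 + 8 = 62
σ = (1, 2, 3, 0): 25 + 11 + 20 + (-1) = 55
σ = (1, 3, 0, 2): 25 + 19 + 18 + 25 = 87
σ = (1, 3, 2, 0): 25 + 19 + (-7) + (-1) = 36
σ = (2, 0, 1, 3): 4 + 25 + (-3) + 8 = 34
σ = (2, 0, 3, 1): 4 + 25 + 20 + (-4) = 45
σ = (2, 1, 0, 3): 4 + 14 + 18 + 8 = 44
σ = (2, 1, 3, 0): 4 + 14 + 20 + (-1) = 37
σ = (2, 3, 0, 1): 4 + 19 + 18 + (-4) = 37
σ = (2, 3, 1, 0): 4 + 19 + (-3) + (-1) = 19
σ = (3, 0, 1, 2): 6 + 25 + (-3) + 25 = 53
σ = (3, 0, 2, 1): 6 + 25 + (-7) + (-4) = 20
σ = (3, 1, 0, 2): 6 + 14 + 18 + 25 = 63
σ = (3, 1, 2, 0): 6 + 14 + (-7) + (-1) = 12
σ = (3, 2, 0, 1): 6 + 11 + 18 + (-4) = 31
σ = (3, 2, 1, 0): 6 + 11 + (-3) + (-1) = 13
Optimal value attained by: σ = (1, 0, 3, 2).
Answer: det⊕(A) = 95; verdict: NONSINGULAR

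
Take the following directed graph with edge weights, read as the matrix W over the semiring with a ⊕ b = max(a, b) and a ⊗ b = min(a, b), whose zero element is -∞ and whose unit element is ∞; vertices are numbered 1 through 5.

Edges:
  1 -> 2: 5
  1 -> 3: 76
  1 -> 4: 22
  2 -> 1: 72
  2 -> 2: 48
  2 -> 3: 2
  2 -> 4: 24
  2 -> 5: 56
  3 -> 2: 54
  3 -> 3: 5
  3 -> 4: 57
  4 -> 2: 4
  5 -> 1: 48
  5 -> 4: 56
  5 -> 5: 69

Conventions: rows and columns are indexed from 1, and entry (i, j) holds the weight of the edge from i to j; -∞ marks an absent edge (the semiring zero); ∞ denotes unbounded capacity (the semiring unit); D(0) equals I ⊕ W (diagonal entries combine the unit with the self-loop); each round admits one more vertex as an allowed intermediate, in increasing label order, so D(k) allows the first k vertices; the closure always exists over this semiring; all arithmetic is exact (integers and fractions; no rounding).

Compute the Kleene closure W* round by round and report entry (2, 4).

D(0):
  [∞, 5, 76, 22, -∞]
  [72, ∞, 2, 24, 56]
  [-∞, 54, ∞, 57, -∞]
  [-∞, 4, -∞, ∞, -∞]
  [48, -∞, -∞, 56, ∞]
D(1):
  [∞, 5, 76, 22, -∞]
  [72, ∞, 72, 24, 56]
  [-∞, 54, ∞, 57, -∞]
  [-∞, 4, -∞, ∞, -∞]
  [48, 5, 48, 56, ∞]
D(2):
  [∞, 5, 76, 22, 5]
  [72, ∞, 72, 24, 56]
  [54, 54, ∞, 57, 54]
  [4, 4, 4, ∞, 4]
  [48, 5, 48, 56, ∞]
D(3):
  [∞, 54, 76, 57, 54]
  [72, ∞, 72, 57, 56]
  [54, 54, ∞, 57, 54]
  [4, 4, 4, ∞, 4]
  [48, 48, 48, 56, ∞]
D(4):
  [∞, 54, 76, 57, 54]
  [72, ∞, 72, 57, 56]
  [54, 54, ∞, 57, 54]
  [4, 4, 4, ∞, 4]
  [48, 48, 48, 56, ∞]
D(5):
  [∞, 54, 76, 57, 54]
  [72, ∞, 72, 57, 56]
  [54, 54, ∞, 57, 54]
  [4, 4, 4, ∞, 4]
  [48, 48, 48, 56, ∞]
Answer: W*[2][4] = 57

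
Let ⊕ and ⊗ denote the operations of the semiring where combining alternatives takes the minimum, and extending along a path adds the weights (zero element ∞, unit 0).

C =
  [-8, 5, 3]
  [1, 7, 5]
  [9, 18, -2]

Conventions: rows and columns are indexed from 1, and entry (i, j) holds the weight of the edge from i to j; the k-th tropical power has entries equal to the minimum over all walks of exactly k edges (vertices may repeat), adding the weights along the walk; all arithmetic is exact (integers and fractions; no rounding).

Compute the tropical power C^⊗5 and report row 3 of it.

C^⊗2:
  [-16, -3, -5]
  [-7, 6, 3]
  [1, 14, -4]
C^⊗3:
  [-24, -11, -13]
  [-15, -2, -4]
  [-7, 6, -6]
C^⊗4:
  [-32, -19, -21]
  [-23, -10, -12]
  [-15, -2, -8]
C^⊗5:
  [-40, -27, -29]
  [-31, -18, -20]
  [-23, -10, -12]
Answer: row 3 of C^⊗5 = [-23, -10, -12]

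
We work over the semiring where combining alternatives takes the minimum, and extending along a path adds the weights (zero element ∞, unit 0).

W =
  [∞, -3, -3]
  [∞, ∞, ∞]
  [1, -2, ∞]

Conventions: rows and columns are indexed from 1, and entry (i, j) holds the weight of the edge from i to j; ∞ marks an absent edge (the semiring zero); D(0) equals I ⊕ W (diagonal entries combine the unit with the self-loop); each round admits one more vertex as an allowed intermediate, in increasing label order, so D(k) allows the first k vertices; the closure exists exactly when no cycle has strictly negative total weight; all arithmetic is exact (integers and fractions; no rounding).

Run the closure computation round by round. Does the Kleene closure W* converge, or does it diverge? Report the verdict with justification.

D(0):
  [0, -3, -3]
  [∞, 0, ∞]
  [1, -2, 0]
Detection: at round 1, diagonal entry (3, 3) turns strictly negative.
Key observation: the cycle 3->1->3 has total weight 1 + (-3), which is strictly negative.
Answer: DIVERGES — negative cycle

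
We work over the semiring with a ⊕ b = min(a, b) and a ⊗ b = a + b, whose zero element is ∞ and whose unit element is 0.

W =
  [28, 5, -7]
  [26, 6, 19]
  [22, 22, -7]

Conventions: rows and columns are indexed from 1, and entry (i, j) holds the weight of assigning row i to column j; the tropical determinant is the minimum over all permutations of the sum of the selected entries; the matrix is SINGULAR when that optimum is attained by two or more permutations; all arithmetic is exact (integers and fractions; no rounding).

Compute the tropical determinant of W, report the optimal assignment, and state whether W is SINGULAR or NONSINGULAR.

σ = (1, 2, 3): 28 + 6 + (-7) = 27
σ = (1, 3, 2): 28 + 19 + 22 = 69
σ = (2, 1, 3): 5 + 26 + (-7) = 24
σ = (2, 3, 1): 5 + 19 + 22 = 46
σ = (3, 1, 2): (-7) + 26 + 22 = 41
σ = (3, 2, 1): (-7) + 6 + 22 = 21
Optimal value attained by: σ = (3, 2, 1).
Answer: det⊕(W) = 21; verdict: NONSINGULAR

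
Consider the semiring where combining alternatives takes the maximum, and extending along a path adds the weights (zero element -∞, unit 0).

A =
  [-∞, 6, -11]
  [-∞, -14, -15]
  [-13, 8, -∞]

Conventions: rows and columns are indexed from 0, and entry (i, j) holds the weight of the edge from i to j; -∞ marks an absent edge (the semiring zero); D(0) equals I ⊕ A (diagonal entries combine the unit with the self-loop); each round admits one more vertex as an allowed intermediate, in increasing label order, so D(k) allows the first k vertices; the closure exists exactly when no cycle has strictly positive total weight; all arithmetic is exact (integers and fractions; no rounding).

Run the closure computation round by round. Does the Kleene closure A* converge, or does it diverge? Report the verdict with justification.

D(0):
  [0, 6, -11]
  [-∞, 0, -15]
  [-13, 8, 0]
D(1):
  [0, 6, -11]
  [-∞, 0, -15]
  [-13, 8, 0]
D(2):
  [0, 6, -9]
  [-∞, 0, -15]
  [-13, 8, 0]
D(3):
  [0, 6, -9]
  [-28, 0, -15]
  [-13, 8, 0]
Key observation: every diagonal entry stays at the unit through all rounds, so no improving cycle exists.
Answer: CONVERGES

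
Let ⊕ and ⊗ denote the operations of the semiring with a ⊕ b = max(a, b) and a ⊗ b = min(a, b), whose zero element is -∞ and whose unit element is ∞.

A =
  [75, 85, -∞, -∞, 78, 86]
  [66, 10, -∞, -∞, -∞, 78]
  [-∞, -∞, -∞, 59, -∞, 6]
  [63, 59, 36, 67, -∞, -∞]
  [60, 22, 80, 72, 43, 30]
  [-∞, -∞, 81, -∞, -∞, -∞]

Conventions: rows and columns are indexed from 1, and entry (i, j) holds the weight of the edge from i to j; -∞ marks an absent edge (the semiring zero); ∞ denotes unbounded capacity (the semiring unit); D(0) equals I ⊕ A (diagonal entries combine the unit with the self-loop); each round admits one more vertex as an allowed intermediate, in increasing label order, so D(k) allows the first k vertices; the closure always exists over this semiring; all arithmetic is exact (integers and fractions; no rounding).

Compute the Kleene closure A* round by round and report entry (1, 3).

D(0):
  [∞, 85, -∞, -∞, 78, 86]
  [66, ∞, -∞, -∞, -∞, 78]
  [-∞, -∞, ∞, 59, -∞, 6]
  [63, 59, 36, ∞, -∞, -∞]
  [60, 22, 80, 72, ∞, 30]
  [-∞, -∞, 81, -∞, -∞, ∞]
D(1):
  [∞, 85, -∞, -∞, 78, 86]
  [66, ∞, -∞, -∞, 66, 78]
  [-∞, -∞, ∞, 59, -∞, 6]
  [63, 63, 36, ∞, 63, 63]
  [60, 60, 80, 72, ∞, 60]
  [-∞, -∞, 81, -∞, -∞, ∞]
D(2):
  [∞, 85, -∞, -∞, 78, 86]
  [66, ∞, -∞, -∞, 66, 78]
  [-∞, -∞, ∞, 59, -∞, 6]
  [63, 63, 36, ∞, 63, 63]
  [60, 60, 80, 72, ∞, 60]
  [-∞, -∞, 81, -∞, -∞, ∞]
D(3):
  [∞, 85, -∞, -∞, 78, 86]
  [66, ∞, -∞, -∞, 66, 78]
  [-∞, -∞, ∞, 59, -∞, 6]
  [63, 63, 36, ∞, 63, 63]
  [60, 60, 80, 72, ∞, 60]
  [-∞, -∞, 81, 59, -∞, ∞]
D(4):
  [∞, 85, -∞, -∞, 78, 86]
  [66, ∞, -∞, -∞, 66, 78]
  [59, 59, ∞, 59, 59, 59]
  [63, 63, 36, ∞, 63, 63]
  [63, 63, 80, 72, ∞, 63]
  [59, 59, 81, 59, 59, ∞]
D(5):
  [∞, 85, 78, 72, 78, 86]
  [66, ∞, 66, 66, 66, 78]
  [59, 59, ∞, 59, 59, 59]
  [63, 63, 63, ∞, 63, 63]
  [63, 63, 80, 72, ∞, 63]
  [59, 59, 81, 59, 59, ∞]
D(6):
  [∞, 85, 81, 72, 78, 86]
  [66, ∞, 78, 66, 66, 78]
  [59, 59, ∞, 59, 59, 59]
  [63, 63, 63, ∞, 63, 63]
  [63, 63, 80, 72, ∞, 63]
  [59, 59, 81, 59, 59, ∞]
Answer: A*[1][3] = 81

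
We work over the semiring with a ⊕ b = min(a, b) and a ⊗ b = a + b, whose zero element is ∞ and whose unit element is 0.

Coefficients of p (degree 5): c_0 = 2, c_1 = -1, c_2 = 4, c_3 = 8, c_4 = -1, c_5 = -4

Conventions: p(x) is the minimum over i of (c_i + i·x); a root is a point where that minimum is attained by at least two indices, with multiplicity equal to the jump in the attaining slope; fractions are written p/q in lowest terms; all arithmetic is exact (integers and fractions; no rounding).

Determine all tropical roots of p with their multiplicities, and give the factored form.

hull edge (i=0, c=2) to (i=1, c=-1): slope -3, span 1
hull edge (i=1, c=-1) to (i=5, c=-4): slope -3/4, span 4
Factored form: p(x) = -4 ⊗ (x ⊕ 3/4) ⊗ (x ⊕ 3/4) ⊗ (x ⊕ 3/4) ⊗ (x ⊕ 3/4) ⊗ (x ⊕ 3)
Answer: roots = 3/4 (mult 4), 3 (mult 1)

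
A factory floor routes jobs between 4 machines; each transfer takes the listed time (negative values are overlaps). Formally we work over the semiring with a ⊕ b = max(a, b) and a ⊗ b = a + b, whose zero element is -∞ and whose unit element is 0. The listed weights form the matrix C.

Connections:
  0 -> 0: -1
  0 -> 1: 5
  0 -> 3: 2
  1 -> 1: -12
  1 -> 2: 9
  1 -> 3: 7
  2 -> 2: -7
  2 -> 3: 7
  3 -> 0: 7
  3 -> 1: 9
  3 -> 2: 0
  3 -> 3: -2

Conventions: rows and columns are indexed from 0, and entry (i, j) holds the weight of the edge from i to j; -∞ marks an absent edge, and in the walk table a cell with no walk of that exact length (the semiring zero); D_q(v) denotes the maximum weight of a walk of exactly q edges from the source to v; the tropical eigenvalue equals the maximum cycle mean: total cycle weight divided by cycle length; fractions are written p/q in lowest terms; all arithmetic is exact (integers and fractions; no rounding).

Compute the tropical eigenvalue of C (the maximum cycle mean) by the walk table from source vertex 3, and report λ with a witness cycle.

q=0: [-∞, -∞, -∞, 0]
q=1: [7, 9, 0, -2]
q=2: [6, 12, 18, 16]
q=3: [23, 25, 21, 25]
q=4: [32, 34, 34, 32]
Optimal cycle mean attained by: cycle 1->2->3->1, total 9 + 7 + 9, length 3.
Answer: λ = 25/3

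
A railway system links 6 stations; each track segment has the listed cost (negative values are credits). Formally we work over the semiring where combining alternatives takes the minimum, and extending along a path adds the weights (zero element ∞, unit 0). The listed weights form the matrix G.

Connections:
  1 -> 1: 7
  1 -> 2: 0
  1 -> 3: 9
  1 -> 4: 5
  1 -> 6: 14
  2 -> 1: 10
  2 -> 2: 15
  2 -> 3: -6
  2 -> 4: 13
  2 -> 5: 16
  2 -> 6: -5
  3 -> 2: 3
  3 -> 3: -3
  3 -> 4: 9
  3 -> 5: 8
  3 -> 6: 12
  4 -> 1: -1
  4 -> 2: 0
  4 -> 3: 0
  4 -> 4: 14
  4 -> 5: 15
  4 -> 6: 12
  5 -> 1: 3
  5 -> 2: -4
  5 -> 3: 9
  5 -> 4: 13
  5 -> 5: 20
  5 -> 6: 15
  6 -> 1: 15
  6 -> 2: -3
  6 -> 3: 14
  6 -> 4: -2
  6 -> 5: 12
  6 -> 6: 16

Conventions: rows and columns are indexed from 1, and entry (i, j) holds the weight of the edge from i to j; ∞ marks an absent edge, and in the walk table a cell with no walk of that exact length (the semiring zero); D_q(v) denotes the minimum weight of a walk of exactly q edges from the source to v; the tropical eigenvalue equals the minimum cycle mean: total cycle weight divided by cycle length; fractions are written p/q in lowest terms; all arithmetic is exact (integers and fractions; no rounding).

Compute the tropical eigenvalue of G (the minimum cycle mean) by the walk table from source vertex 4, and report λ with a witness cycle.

q=0: [∞, ∞, ∞, 0, ∞, ∞]
q=1: [-1, 0, 0, 14, 15, 12]
q=2: [6, -1, -6, 4, 8, -5]
q=3: [3, -8, -9, -7, 2, -6]
q=4: [-8, -9, -14, -8, -1, -13]
q=5: [-9, -16, -17, -15, -6, -14]
q=6: [-16, -17, -22, -16, -9, -21]
Optimal cycle mean attained by: cycle 2->6->2, total (-5) + (-3), length 2.
Answer: λ = -4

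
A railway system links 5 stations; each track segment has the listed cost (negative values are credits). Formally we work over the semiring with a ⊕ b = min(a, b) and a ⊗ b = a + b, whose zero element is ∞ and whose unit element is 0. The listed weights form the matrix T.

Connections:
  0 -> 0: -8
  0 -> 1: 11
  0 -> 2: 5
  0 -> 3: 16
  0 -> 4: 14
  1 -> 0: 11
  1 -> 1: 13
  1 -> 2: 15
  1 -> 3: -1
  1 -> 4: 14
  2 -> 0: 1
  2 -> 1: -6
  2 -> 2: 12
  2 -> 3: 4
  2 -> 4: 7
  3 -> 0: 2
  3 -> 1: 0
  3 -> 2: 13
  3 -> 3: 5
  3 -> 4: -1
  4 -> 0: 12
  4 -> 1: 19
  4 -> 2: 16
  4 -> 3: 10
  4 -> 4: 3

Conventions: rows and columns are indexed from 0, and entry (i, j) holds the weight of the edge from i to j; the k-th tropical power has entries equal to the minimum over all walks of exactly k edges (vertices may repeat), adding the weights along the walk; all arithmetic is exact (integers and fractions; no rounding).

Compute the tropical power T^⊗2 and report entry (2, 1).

T^⊗2:
  [-16, -1, -3, 8, 6]
  [1, -1, 12, 4, -2]
  [-7, 4, 6, -7, 3]
  [-6, 5, 7, -1, 2]
  [4, 10, 17, 13, 6]
Key observation: the optimum is the walk 2->3->1, with weight 4 + 0 = 4.
Optimal value attained by: walk 2->3->1.
Answer: (T^⊗2)[2][1] = 4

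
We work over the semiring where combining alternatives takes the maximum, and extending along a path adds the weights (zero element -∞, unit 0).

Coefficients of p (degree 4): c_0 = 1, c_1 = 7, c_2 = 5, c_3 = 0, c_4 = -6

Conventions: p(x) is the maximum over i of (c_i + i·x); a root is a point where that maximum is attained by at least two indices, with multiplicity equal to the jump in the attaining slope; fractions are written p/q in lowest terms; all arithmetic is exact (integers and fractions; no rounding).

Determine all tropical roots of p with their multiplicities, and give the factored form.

hull edge (i=0, c=1) to (i=1, c=7): slope 6, span 1
hull edge (i=1, c=7) to (i=2, c=5): slope -2, span 1
hull edge (i=2, c=5) to (i=3, c=0): slope -5, span 1
hull edge (i=3, c=0) to (i=4, c=-6): slope -6, span 1
Factored form: p(x) = -6 ⊗ (x ⊕ (-6)) ⊗ (x ⊕ 2) ⊗ (x ⊕ 5) ⊗ (x ⊕ 6)
Answer: roots = -6 (mult 1), 2 (mult 1), 5 (mult 1), 6 (mult 1)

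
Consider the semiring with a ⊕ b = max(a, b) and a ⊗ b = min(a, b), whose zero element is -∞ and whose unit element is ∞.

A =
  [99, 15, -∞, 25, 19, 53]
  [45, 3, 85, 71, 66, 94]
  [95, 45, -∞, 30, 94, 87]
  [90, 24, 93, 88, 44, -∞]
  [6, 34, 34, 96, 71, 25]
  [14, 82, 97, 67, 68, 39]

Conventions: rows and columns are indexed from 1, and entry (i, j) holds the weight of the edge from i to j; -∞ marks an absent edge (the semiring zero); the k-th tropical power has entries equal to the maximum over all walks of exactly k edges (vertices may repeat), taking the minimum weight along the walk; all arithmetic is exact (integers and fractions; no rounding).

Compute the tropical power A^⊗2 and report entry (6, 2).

A^⊗2:
  [99, 53, 53, 53, 53, 53]
  [85, 82, 94, 71, 85, 85]
  [95, 82, 87, 94, 71, 53]
  [93, 45, 88, 88, 93, 87]
  [90, 34, 93, 88, 71, 34]
  [95, 45, 82, 71, 94, 87]
Key observation: the optimum is the walk 6->3->2, with weight 97 min 45 = 45.
Optimal value attained by: walk 6->3->2.
Answer: (A^⊗2)[6][2] = 45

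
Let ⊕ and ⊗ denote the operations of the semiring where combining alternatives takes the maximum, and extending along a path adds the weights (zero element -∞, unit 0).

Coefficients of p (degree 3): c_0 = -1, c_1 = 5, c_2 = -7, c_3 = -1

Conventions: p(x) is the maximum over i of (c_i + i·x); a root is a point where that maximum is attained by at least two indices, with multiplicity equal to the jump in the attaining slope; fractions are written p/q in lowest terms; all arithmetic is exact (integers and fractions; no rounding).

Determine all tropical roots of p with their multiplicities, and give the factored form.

hull edge (i=0, c=-1) to (i=1, c=5): slope 6, span 1
hull edge (i=1, c=5) to (i=3, c=-1): slope -3, span 2
Factored form: p(x) = -1 ⊗ (x ⊕ (-6)) ⊗ (x ⊕ 3) ⊗ (x ⊕ 3)
Answer: roots = -6 (mult 1), 3 (mult 2)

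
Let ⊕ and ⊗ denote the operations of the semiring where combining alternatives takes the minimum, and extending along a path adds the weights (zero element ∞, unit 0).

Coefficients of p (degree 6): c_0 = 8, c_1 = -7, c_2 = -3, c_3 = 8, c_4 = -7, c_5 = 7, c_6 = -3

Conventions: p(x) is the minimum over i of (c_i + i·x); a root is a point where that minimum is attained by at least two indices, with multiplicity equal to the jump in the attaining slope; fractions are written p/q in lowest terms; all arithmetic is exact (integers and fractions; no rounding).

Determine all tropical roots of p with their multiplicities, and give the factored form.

hull edge (i=0, c=8) to (i=1, c=-7): slope -15, span 1
hull edge (i=1, c=-7) to (i=4, c=-7): slope 0, span 3
hull edge (i=4, c=-7) to (i=6, c=-3): slope 2, span 2
Factored form: p(x) = -3 ⊗ (x ⊕ (-2)) ⊗ (x ⊕ (-2)) ⊗ (x ⊕ 0) ⊗ (x ⊕ 0) ⊗ (x ⊕ 0) ⊗ (x ⊕ 15)
Answer: roots = -2 (mult 2), 0 (mult 3), 15 (mult 1)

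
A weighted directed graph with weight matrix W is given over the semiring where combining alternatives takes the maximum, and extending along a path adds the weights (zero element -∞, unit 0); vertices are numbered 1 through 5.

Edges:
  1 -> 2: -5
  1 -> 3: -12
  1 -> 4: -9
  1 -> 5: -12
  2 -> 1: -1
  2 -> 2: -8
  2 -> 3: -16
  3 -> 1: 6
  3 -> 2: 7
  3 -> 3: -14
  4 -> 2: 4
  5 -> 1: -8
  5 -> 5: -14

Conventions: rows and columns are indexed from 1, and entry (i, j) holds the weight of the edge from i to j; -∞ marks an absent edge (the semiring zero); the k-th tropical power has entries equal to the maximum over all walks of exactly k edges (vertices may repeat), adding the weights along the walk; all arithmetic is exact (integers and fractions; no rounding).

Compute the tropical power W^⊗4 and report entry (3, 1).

W^⊗2:
  [-6, -5, -21, -∞, -26]
  [-9, -6, -13, -10, -13]
  [6, 1, -6, -3, -6]
  [3, -4, -12, -∞, -∞]
  [-22, -13, -20, -17, -20]
W^⊗3:
  [-6, -11, -18, -15, -18]
  [-7, -6, -21, -18, -21]
  [0, 1, -6, -3, -6]
  [-5, -2, -9, -6, -9]
  [-14, -13, -29, -31, -34]
W^⊗4:
  [-12, -11, -18, -15, -18]
  [-7, -12, -19, -16, -19]
  [0, 1, -12, -9, -12]
  [-3, -2, -17, -14, -17]
  [-14, -19, -26, -23, -26]
Key observation: the optimum is the walk 3->1->3->2->1, with weight 6 + (-12) + 7 + (-1) = 0.
Optimal value attained by: walk 3->1->3->2->1.
Answer: (W^⊗4)[3][1] = 0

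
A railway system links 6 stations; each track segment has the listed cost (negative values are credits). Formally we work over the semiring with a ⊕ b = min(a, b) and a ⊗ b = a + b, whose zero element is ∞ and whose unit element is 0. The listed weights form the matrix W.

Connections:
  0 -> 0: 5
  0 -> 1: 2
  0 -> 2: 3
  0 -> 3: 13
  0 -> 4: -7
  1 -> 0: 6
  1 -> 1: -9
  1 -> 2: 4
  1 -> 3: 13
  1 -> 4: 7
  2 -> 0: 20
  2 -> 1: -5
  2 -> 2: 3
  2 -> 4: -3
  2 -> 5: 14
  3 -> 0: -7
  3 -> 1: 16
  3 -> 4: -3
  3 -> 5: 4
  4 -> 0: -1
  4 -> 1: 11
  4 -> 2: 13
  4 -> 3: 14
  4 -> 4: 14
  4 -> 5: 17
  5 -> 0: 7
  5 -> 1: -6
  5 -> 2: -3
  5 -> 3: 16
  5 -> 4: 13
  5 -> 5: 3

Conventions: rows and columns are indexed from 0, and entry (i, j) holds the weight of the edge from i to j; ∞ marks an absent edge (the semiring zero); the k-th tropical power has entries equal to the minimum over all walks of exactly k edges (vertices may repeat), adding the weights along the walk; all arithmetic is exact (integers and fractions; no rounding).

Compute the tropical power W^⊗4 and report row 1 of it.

W^⊗2:
  [-8, -7, 6, 7, -2, 10]
  [-3, -18, -5, 4, -2, 17]
  [-4, -14, -1, 8, 0, 14]
  [-4, -5, -4, 6, -14, 7]
  [4, 1, 2, 12, -8, 18]
  [0, -15, -2, 7, -6, 6]
W^⊗3:
  [-3, -16, -5, 5, -15, 11]
  [-12, -27, -14, -5, -11, 8]
  [-8, -23, -10, -1, -11, 12]
  [-15, -14, -1, 0, -11, 3]
  [-9, -8, 5, 6, -3, 9]
  [-9, -24, -11, -2, -8, 9]
W^⊗4:
  [-16, -25, -12, -3, -10, 2]
  [-21, -36, -23, -14, -20, -1]
  [-17, -32, -19, -10, -16, 3]
  [-12, -23, -12, -2, -22, 4]
  [-4, -17, -6, 4, -16, 10]
  [-18, -33, -20, -11, -17, 2]
Answer: row 1 of W^⊗4 = [-21, -36, -23, -14, -20, -1]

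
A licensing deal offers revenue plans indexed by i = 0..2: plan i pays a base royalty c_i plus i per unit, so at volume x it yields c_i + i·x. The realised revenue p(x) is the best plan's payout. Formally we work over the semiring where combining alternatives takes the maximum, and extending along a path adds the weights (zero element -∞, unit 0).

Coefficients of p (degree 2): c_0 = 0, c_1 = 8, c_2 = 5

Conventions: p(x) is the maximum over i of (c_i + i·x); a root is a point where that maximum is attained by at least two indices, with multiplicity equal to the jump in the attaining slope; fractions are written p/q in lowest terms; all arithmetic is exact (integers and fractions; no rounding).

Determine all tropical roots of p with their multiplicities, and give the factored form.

hull edge (i=0, c=0) to (i=1, c=8): slope 8, span 1
hull edge (i=1, c=8) to (i=2, c=5): slope -3, span 1
Factored form: p(x) = 5 ⊗ (x ⊕ (-8)) ⊗ (x ⊕ 3)
Answer: roots = -8 (mult 1), 3 (mult 1)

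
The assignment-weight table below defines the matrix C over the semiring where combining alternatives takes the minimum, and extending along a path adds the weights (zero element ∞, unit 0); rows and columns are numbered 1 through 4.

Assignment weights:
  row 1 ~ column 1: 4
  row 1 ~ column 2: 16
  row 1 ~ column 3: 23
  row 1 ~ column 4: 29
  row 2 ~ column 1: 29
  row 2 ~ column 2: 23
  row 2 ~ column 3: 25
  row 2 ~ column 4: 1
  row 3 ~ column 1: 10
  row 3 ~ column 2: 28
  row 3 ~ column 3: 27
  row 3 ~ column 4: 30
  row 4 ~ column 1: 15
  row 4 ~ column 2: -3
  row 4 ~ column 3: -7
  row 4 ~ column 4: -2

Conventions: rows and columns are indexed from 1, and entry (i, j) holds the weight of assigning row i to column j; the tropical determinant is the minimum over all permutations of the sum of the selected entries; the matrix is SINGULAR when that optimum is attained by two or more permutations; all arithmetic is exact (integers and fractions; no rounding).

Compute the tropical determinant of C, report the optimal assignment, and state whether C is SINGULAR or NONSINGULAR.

σ = (1, 2, 3, 4): 4 + 23 + 27 + (-2) = 52
σ = (1, 2, 4, 3): 4 + 23 + 30 + (-7) = 50
σ = (1, 3, 2, 4): 4 + 25 + 28 + (-2) = 55
σ = (1, 3, 4, 2): 4 + 25 + 30 + (-3) = 56
σ = (1, 4, 2, 3): 4 + 1 + 28 + (-7) = 26
σ = (1, 4, 3, 2): 4 + 1 + 27 + (-3) = 29
σ = (2, 1, 3, 4): 16 + 29 + 27 + (-2) = 70
σ = (2, 1, 4, 3): 16 + 29 + 30 + (-7) = 68
σ = (2, 3, 1, 4): 16 + 25 + 10 + (-2) = 49
σ = (2, 3, 4, 1): 16 + 25 + 30 + 15 = 86
σ = (2, 4, 1, 3): 16 + 1 + 10 + (-7) = 20
σ = (2, 4, 3, 1): 16 + 1 + 27 + 15 = 59
σ = (3, 1, 2, 4): 23 + 29 + 28 + (-2) = 78
σ = (3, 1, 4, 2): 23 + 29 + 30 + (-3) = 79
σ = (3, 2, 1, 4): 23 + 23 + 10 + (-2) = 54
σ = (3, 2, 4, 1): 23 + 23 + 30 + 15 = 91
σ = (3, 4, 1, 2): 23 + 1 + 10 + (-3) = 31
σ = (3, 4, 2, 1): 23 + 1 + 28 + 15 = 67
σ = (4, 1, 2, 3): 29 + 29 + 28 + (-7) = 79
σ = (4, 1, 3, 2): 29 + 29 + 27 + (-3) = 82
σ = (4, 2, 1, 3): 29 + 23 + 10 + (-7) = 55
σ = (4, 2, 3, 1): 29 + 23 + 27 + 15 = 94
σ = (4, 3, 1, 2): 29 + 25 + 10 + (-3) = 61
σ = (4, 3, 2, 1): 29 + 25 + 28 + 15 = 97
Optimal value attained by: σ = (2, 4, 1, 3).
Answer: det⊕(C) = 20; verdict: NONSINGULAR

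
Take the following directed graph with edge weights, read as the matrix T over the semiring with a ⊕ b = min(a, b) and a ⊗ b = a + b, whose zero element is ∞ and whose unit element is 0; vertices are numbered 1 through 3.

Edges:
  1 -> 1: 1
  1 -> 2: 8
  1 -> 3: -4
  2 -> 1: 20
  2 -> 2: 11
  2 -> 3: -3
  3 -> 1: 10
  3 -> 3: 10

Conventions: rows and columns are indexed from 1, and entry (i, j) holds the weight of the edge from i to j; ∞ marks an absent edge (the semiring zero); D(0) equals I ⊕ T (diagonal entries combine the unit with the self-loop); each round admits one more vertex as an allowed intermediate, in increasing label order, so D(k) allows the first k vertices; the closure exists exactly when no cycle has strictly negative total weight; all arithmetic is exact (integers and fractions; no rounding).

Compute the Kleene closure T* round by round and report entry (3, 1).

D(0):
  [0, 8, -4]
  [20, 0, -3]
  [10, ∞, 0]
D(1):
  [0, 8, -4]
  [20, 0, -3]
  [10, 18, 0]
D(2):
  [0, 8, -4]
  [20, 0, -3]
  [10, 18, 0]
D(3):
  [0, 8, -4]
  [7, 0, -3]
  [10, 18, 0]
Answer: T*[3][1] = 10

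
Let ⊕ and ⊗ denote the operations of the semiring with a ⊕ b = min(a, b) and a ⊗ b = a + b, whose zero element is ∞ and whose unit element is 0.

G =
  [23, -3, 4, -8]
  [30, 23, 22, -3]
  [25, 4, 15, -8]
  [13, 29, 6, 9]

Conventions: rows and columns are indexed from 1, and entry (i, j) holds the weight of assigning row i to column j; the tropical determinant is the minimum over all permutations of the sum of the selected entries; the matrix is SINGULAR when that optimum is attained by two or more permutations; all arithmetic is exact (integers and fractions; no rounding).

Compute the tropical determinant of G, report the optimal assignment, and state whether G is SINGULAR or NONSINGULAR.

σ = (1, 2, 3, 4): 23 + 23 + 15 + 9 = 70
σ = (1, 2, 4, 3): 23 + 23 + (-8) + 6 = 44
σ = (1, 3, 2, 4): 23 + 22 + 4 + 9 = 58
σ = (1, 3, 4, 2): 23 + 22 + (-8) + 29 = 66
σ = (1, 4, 2, 3): 23 + (-3) + 4 + 6 = 30
σ = (1, 4, 3, 2): 23 + (-3) + 15 + 29 = 64
σ = (2, 1, 3, 4): (-3) + 30 + 15 + 9 = 51
σ = (2, 1, 4, 3): (-3) + 30 + (-8) + 6 = 25
σ = (2, 3, 1, 4): (-3) + 22 + 25 + 9 = 53
σ = (2, 3, 4, 1): (-3) + 22 + (-8) + 13 = 24
σ = (2, 4, 1, 3): (-3) + (-3) + 25 + 6 = 25
σ = (2, 4, 3, 1): (-3) + (-3) + 15 + 13 = 22
σ = (3, 1, 2, 4): 4 + 30 + 4 + 9 = 47
σ = (3, 1, 4, 2): 4 + 30 + (-8) + 29 = 55
σ = (3, 2, 1, 4): 4 + 23 + 25 + 9 = 61
σ = (3, 2, 4, 1): 4 + 23 + (-8) + 13 = 32
σ = (3, 4, 1, 2): 4 + (-3) + 25 + 29 = 55
σ = (3, 4, 2, 1): 4 + (-3) + 4 + 13 = 18
σ = (4, 1, 2, 3): (-8) + 30 + 4 + 6 = 32
σ = (4, 1, 3, 2): (-8) + 30 + 15 + 29 = 66
σ = (4, 2, 1, 3): (-8) + 23 + 25 + 6 = 46
σ = (4, 2, 3, 1): (-8) + 23 + 15 + 13 = 43
σ = (4, 3, 1, 2): (-8) + 22 + 25 + 29 = 68
σ = (4, 3, 2, 1): (-8) + 22 + 4 + 13 = 31
Optimal value attained by: σ = (3, 4, 2, 1).
Answer: det⊕(G) = 18; verdict: NONSINGULAR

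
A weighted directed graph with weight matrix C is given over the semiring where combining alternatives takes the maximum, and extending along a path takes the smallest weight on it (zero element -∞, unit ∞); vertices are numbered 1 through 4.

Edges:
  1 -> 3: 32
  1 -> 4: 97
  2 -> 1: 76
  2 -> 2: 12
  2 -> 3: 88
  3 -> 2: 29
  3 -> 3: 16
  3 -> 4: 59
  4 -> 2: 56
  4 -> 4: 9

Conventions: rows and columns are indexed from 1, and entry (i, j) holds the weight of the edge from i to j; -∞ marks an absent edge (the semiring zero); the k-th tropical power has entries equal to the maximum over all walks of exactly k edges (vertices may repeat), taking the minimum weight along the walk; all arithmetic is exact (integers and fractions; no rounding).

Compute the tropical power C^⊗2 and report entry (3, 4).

C^⊗2:
  [-∞, 56, 16, 32]
  [12, 29, 32, 76]
  [29, 56, 29, 16]
  [56, 12, 56, 9]
Key observation: the optimum is the walk 3->3->4, with weight 16 min 59 = 16.
Optimal value attained by: walk 3->3->4.
Answer: (C^⊗2)[3][4] = 16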